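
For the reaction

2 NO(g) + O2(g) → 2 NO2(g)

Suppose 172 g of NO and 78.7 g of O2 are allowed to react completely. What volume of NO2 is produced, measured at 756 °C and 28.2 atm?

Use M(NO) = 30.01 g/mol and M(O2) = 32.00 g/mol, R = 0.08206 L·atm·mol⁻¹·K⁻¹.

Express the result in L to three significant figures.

n(NO) = 172 / 30.01 = 5.731 mol
n(O2) = 78.7 / 32.00 = 2.459 mol
For 5.731 mol NO, stoichiometry requires (1/2) × 5.731 = 2.865 mol O2; 2.459 mol is available, so O2 is limiting.
n(NO2) = (2/1) × 2.459 = 4.918 mol
V(NO2) = nRT/P = 4.918 × 0.08206 × 1029.15 / 28.2 = 14.73 L

14.7 L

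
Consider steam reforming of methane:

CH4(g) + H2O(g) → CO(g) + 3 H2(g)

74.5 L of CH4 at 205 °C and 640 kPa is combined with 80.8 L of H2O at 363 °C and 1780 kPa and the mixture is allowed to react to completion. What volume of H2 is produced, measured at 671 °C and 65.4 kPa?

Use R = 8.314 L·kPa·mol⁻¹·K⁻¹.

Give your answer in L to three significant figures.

n(CH4) = PV/RT = (640 × 74.5) / (8.314 × 478.15) = 11.99 mol
n(H2O) = PV/RT = (1780 × 80.8) / (8.314 × 636.15) = 27.19 mol
For 11.99 mol CH4, stoichiometry requires (1/1) × 11.99 = 11.99 mol H2O; 27.19 mol is available, so CH4 is limiting.
n(H2) = (3/1) × 11.99 = 35.97 mol
V(H2) = nRT/P = 35.97 × 8.314 × 944.15 / 65.4 = 4317 L

4320 L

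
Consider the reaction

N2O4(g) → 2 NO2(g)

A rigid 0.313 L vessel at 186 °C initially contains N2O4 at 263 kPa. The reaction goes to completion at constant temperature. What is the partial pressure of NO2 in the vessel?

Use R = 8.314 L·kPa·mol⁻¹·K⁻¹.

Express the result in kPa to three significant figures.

n(N2O4)₀ = PV/RT = (263 × 0.313) / (8.314 × 459.15) = 0.02156 mol
n(NO2) = (2/1) × 0.02156 = 0.04312 mol
P(NO2) = nRT/V = 0.04312 × 8.314 × 459.15 / 0.313 = 525.9 kPa

526 kPa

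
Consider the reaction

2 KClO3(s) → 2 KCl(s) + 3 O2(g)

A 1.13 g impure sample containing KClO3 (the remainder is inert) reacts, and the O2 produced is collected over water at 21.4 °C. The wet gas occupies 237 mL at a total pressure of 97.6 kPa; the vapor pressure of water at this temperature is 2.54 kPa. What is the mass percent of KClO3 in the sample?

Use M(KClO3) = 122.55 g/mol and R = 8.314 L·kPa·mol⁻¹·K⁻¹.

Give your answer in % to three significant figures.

P(O2) = 97.6 − 2.54 = 95.06 kPa
n(O2) = PV/RT = (95.06 × 0.2370) / (8.314 × 294.55) = 0.009200 mol
n(KClO3) = (2/3) × 0.009200 = 0.006133 mol
m(KClO3) = 0.006133 × 122.55 = 0.7516 g
%KClO3 = 0.7516 / 1.13 × 100 = 66.51%

66.5 %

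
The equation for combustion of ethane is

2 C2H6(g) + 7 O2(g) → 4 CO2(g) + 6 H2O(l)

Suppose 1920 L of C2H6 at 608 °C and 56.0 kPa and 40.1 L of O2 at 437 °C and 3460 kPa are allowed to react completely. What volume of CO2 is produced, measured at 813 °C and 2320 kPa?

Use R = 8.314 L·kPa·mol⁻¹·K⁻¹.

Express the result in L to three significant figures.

52.3 L

n(C2H6) = PV/RT = (56.0 × 1920) / (8.314 × 881.15) = 14.68 mol
n(O2) = PV/RT = (3460 × 40.1) / (8.314 × 710.15) = 23.50 mol
For 14.68 mol C2H6, stoichiometry requires (7/2) × 14.68 = 51.38 mol O2; 23.50 mol is available, so O2 is limiting.
n(CO2) = (4/7) × 23.50 = 13.43 mol
V(CO2) = nRT/P = 13.43 × 8.314 × 1086.15 / 2320 = 52.27 L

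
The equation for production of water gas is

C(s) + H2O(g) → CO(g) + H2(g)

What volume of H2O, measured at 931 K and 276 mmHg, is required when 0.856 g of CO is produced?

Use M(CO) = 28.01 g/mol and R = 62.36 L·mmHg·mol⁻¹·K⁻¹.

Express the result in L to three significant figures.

n(CO) = 0.8560 / 28.01 = 0.03056 mol
n(H2O) = (1/1) × 0.03056 = 0.03056 mol
V = nRT/P = 0.03056 × 62.36 × 931 / 276 = 6.428 L

6.43 L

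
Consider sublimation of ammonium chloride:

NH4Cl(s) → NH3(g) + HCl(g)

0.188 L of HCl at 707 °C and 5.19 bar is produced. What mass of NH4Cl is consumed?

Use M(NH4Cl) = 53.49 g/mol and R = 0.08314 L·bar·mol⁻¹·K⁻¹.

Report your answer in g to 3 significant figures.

0.640 g

n(HCl) = PV/RT = (5.19 × 0.188) / (0.08314 × 980.15) = 0.01197 mol
n(NH4Cl) = (1/1) × 0.01197 = 0.01197 mol
m(NH4Cl) = 0.01197 × 53.49 = 0.6403 g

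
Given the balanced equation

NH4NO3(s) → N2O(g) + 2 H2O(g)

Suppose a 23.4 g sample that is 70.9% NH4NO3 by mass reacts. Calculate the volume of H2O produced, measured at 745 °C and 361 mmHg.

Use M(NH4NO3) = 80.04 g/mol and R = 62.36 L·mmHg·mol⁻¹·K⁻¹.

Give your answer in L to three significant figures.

72.9 L

mass of NH4NO3 = 23.4 × 70.9/100 = 16.59 g
n(NH4NO3) = 16.59 / 80.04 = 0.2073 mol
n(H2O) = (2/1) × 0.2073 = 0.4146 mol
V = nRT/P = 0.4146 × 62.36 × 1018.15 / 361 = 72.92 L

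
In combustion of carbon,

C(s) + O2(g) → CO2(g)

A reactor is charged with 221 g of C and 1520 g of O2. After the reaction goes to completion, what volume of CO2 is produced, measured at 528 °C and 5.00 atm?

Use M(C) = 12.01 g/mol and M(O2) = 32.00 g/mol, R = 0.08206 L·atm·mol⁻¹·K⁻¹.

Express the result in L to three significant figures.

n(C) = 221 / 12.01 = 18.40 mol
n(O2) = 1520 / 32.00 = 47.50 mol
For 18.40 mol C, stoichiometry requires (1/1) × 18.40 = 18.40 mol O2; 47.50 mol is available, so C is limiting.
n(CO2) = (1/1) × 18.40 = 18.40 mol
V(CO2) = nRT/P = 18.40 × 0.08206 × 801.15 / 5.00 = 241.9 L

242 L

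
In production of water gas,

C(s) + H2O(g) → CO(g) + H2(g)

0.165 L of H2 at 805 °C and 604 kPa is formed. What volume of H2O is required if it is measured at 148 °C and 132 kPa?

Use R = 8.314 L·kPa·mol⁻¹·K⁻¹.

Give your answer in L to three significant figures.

n(H2) = PV/RT = (604 × 0.165) / (8.314 × 1078.15) = 0.01112 mol
n(H2O) = (1/1) × 0.01112 = 0.01112 mol
V = nRT/P = 0.01112 × 8.314 × 421.15 / 132 = 0.2950 L

0.295 L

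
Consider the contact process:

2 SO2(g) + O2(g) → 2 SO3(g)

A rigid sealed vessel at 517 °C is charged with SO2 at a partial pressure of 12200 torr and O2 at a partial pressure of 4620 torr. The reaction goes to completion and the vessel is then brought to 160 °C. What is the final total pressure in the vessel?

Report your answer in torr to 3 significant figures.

At constant V, partial pressures at 517 °C are proportional to moles, so apply stoichiometry directly to pressures.
P(O2) required for 12200 torr of SO2 = (1/2) × 12200 = 6100 torr; available 4620 torr, so O2 is limiting.
P(SO2) remaining = 12200 − (2/1) × 4620 = 2960 torr
P(gaseous products) = (2)/1 × 4620 = 9240 torr
P_total at 517 °C = 2960 + 9240 = 12200 torr
Scaling to 160 °C: P = 12200 × 433.15/790.15 = 6688 torr

6690 torr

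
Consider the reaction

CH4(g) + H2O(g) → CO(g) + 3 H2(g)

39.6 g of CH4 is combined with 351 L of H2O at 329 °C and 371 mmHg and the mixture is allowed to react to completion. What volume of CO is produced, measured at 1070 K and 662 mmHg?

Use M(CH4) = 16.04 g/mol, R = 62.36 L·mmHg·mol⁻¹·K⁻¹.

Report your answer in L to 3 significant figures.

249 L

n(CH4) = 39.6 / 16.04 = 2.469 mol
n(H2O) = PV/RT = (371 × 351) / (62.36 × 602.15) = 3.468 mol
For 2.469 mol CH4, stoichiometry requires (1/1) × 2.469 = 2.469 mol H2O; 3.468 mol is available, so CH4 is limiting.
n(CO) = (1/1) × 2.469 = 2.469 mol
V(CO) = nRT/P = 2.469 × 62.36 × 1070 / 662 = 248.9 L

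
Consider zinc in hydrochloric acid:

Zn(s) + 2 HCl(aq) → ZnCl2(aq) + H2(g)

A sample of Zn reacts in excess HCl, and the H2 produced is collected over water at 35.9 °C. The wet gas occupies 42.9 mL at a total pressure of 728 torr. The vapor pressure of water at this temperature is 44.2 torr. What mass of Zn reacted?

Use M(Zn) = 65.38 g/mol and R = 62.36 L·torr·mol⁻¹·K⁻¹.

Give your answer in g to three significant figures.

0.0995 g

P(H2) = 728 − 44.2 = 683.8 torr
n(H2) = PV/RT = (683.8 × 0.04290) / (62.36 × 309.05) = 0.001522 mol
n(Zn) = (1/1) × 0.001522 = 0.001522 mol
m(Zn) = 0.001522 × 65.38 = 0.09951 g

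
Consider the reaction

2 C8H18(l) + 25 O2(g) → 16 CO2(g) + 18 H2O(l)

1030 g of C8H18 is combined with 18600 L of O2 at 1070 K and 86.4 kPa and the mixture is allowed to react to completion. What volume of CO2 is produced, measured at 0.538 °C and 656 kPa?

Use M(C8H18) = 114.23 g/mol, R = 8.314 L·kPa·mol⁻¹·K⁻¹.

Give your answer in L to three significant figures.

250 L

n(C8H18) = 1030 / 114.23 = 9.017 mol
n(O2) = PV/RT = (86.4 × 18600) / (8.314 × 1070) = 180.6 mol
For 9.017 mol C8H18, stoichiometry requires (25/2) × 9.017 = 112.7 mol O2; 180.6 mol is available, so C8H18 is limiting.
n(CO2) = (16/2) × 9.017 = 72.14 mol
V(CO2) = nRT/P = 72.14 × 8.314 × 273.688 / 656 = 250.2 L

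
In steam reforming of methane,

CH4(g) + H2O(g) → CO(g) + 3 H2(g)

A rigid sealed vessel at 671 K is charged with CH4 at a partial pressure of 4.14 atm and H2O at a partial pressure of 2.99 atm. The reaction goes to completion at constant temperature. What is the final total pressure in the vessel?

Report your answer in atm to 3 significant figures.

At constant V, partial pressures at 671 K are proportional to moles, so apply stoichiometry directly to pressures.
P(H2O) required for 4.14 atm of CH4 = (1/1) × 4.14 = 4.140 atm; available 2.99 atm, so H2O is limiting.
P(CH4) remaining = 4.14 − (1/1) × 2.99 = 1.150 atm
P(gaseous products) = (1+3)/1 × 2.99 = 11.96 atm
P_total at 671 K = 1.150 + 11.96 = 13.11 atm

13.1 atm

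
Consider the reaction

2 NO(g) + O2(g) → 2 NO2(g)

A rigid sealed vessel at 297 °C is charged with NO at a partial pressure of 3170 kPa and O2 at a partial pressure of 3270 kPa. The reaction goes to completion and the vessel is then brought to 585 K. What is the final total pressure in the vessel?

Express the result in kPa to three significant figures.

4980 kPa

Because the vessel is rigid and T is held at 297 °C, work the stoichiometry in partial pressures (P_i = n_iRT/V).
P(O2) required for 3170 kPa of NO = (1/2) × 3170 = 1585 kPa; available 3270 kPa, so NO is limiting.
P(O2) remaining = 3270 − (1/2) × 3170 = 1685 kPa
P(gaseous products) = (2)/2 × 3170 = 3170 kPa
P_total at 297 °C = 1685 + 3170 = 4855 kPa
Scaling to 585 K: P = 4855 × 585/570.15 = 4981 kPa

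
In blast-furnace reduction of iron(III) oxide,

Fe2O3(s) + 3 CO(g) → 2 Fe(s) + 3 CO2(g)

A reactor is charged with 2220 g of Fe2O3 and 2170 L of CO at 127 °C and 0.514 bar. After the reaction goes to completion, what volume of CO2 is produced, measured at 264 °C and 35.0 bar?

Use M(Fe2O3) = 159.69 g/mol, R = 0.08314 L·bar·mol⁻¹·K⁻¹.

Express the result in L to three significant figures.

42.8 L

n(Fe2O3) = 2220 / 159.69 = 13.90 mol
n(CO) = PV/RT = (0.514 × 2170) / (0.08314 × 400.15) = 33.53 mol
For 13.90 mol Fe2O3, stoichiometry requires (3/1) × 13.90 = 41.70 mol CO; 33.53 mol is available, so CO is limiting.
n(CO2) = (3/3) × 33.53 = 33.53 mol
V(CO2) = nRT/P = 33.53 × 0.08314 × 537.15 / 35.0 = 42.78 L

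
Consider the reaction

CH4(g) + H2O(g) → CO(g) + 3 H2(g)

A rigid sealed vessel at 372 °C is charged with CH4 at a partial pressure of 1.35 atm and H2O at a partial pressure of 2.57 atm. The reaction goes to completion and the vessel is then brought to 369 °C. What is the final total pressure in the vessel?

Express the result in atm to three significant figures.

6.59 atm

At constant V, partial pressures at 372 °C are proportional to moles, so apply stoichiometry directly to pressures.
P(H2O) required for 1.35 atm of CH4 = (1/1) × 1.35 = 1.350 atm; available 2.57 atm, so CH4 is limiting.
P(H2O) remaining = 2.57 − (1/1) × 1.35 = 1.220 atm
P(gaseous products) = (1+3)/1 × 1.35 = 5.400 atm
P_total at 372 °C = 1.220 + 5.400 = 6.620 atm
Scaling to 369 °C: P = 6.620 × 642.15/645.15 = 6.589 atm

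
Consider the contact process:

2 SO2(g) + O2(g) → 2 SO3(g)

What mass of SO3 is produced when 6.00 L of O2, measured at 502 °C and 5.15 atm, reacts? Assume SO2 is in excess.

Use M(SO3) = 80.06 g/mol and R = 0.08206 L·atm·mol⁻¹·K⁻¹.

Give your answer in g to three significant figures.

n(O2) = PV/RT = (5.15 × 6.00) / (0.08206 × 775.15) = 0.4858 mol
n(SO3) = (2/1) × 0.4858 = 0.9716 mol
m(SO3) = 0.9716 × 80.06 = 77.79 g

77.8 g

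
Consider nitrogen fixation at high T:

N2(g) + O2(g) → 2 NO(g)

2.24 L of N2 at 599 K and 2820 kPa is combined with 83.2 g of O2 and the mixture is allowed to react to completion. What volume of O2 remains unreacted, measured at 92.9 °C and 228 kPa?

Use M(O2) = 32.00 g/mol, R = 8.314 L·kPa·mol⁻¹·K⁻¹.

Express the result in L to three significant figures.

17.8 L

n(N2) = PV/RT = (2820 × 2.24) / (8.314 × 599) = 1.268 mol
n(O2) = 83.2 / 32.00 = 2.600 mol
For 1.268 mol N2, stoichiometry requires (1/1) × 1.268 = 1.268 mol O2; 2.600 mol is available, so N2 is limiting.
n(O2) consumed = (1/1) × 1.268 = 1.268 mol; remaining = 2.600 − 1.268 = 1.332 mol
V(O2) = nRT/P = 1.332 × 8.314 × 366.05 / 228 = 17.78 L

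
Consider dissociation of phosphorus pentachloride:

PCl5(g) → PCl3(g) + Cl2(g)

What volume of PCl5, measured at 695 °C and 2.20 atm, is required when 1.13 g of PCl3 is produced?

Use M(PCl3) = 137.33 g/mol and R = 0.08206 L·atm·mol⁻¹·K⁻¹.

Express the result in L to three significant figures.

n(PCl3) = 1.130 / 137.33 = 0.008228 mol
n(PCl5) = (1/1) × 0.008228 = 0.008228 mol
V = nRT/P = 0.008228 × 0.08206 × 968.15 / 2.20 = 0.2971 L

0.297 L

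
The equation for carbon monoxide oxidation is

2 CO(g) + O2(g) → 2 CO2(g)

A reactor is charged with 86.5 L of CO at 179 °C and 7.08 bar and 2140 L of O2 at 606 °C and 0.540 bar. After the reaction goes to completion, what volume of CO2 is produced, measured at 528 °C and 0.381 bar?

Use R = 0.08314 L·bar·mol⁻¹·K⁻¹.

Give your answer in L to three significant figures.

2850 L

n(CO) = PV/RT = (7.08 × 86.5) / (0.08314 × 452.15) = 16.29 mol
n(O2) = PV/RT = (0.540 × 2140) / (0.08314 × 879.15) = 15.81 mol
For 16.29 mol CO, stoichiometry requires (1/2) × 16.29 = 8.145 mol O2; 15.81 mol is available, so CO is limiting.
n(CO2) = (2/2) × 16.29 = 16.29 mol
V(CO2) = nRT/P = 16.29 × 0.08314 × 801.15 / 0.381 = 2848 L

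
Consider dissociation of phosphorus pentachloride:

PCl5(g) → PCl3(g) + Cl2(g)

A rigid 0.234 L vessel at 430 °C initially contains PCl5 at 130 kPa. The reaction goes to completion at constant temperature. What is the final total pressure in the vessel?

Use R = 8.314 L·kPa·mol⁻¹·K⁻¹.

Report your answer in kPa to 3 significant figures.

Since T and V are fixed, P_final/P_initial = n_final/n_initial = 2/1.
P_final = (2/1) × 130 = 260.0 kPa

260 kPa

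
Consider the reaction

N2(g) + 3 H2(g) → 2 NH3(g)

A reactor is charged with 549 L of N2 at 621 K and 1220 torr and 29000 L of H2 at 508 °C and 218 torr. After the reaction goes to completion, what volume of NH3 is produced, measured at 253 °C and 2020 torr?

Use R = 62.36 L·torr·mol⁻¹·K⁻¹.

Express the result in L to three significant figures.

n(N2) = PV/RT = (1220 × 549) / (62.36 × 621) = 17.30 mol
n(H2) = PV/RT = (218 × 29000) / (62.36 × 781.15) = 129.8 mol
For 17.30 mol N2, stoichiometry requires (3/1) × 17.30 = 51.90 mol H2; 129.8 mol is available, so N2 is limiting.
n(NH3) = (2/1) × 17.30 = 34.60 mol
V(NH3) = nRT/P = 34.60 × 62.36 × 526.15 / 2020 = 562.0 L

562 L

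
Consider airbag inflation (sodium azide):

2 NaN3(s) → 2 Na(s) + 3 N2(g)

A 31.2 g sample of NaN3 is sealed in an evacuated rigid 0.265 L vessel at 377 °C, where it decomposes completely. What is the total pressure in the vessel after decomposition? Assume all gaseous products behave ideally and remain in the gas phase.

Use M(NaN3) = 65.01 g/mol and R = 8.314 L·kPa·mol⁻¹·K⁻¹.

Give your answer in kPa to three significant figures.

14700 kPa

n(NaN3) = 31.2 / 65.01 = 0.4799 mol
n(gas produced) = (3/2) × 0.4799 = 0.7198 mol
P = nRT/V = 0.7198 × 8.314 × 650.15 / 0.265 = 14680 kPa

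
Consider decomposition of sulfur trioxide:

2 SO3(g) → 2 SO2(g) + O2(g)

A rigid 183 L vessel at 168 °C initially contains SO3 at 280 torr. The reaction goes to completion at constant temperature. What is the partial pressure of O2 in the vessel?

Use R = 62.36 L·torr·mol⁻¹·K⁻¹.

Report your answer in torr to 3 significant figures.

140 torr

n(SO3)₀ = PV/RT = (280 × 183) / (62.36 × 441.15) = 1.863 mol
n(O2) = (1/2) × 1.863 = 0.9315 mol
P(O2) = nRT/V = 0.9315 × 62.36 × 441.15 / 183 = 140.0 torr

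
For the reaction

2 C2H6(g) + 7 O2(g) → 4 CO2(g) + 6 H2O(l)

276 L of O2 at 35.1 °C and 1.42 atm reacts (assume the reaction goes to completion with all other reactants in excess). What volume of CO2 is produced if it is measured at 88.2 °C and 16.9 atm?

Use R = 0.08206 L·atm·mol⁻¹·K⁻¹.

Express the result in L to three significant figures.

n(O2) = PV/RT = (1.42 × 276) / (0.08206 × 308.25) = 15.49 mol
n(CO2) = (4/7) × 15.49 = 8.851 mol
V = nRT/P = 8.851 × 0.08206 × 361.35 / 16.9 = 15.53 L

15.5 L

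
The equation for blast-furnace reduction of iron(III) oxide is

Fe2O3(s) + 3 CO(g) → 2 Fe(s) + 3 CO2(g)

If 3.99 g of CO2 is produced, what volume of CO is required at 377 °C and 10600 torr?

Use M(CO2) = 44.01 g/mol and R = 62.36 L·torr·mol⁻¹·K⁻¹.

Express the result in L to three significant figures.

0.347 L

n(CO2) = 3.990 / 44.01 = 0.09066 mol
n(CO) = (3/3) × 0.09066 = 0.09066 mol
V = nRT/P = 0.09066 × 62.36 × 650.15 / 10600 = 0.3468 L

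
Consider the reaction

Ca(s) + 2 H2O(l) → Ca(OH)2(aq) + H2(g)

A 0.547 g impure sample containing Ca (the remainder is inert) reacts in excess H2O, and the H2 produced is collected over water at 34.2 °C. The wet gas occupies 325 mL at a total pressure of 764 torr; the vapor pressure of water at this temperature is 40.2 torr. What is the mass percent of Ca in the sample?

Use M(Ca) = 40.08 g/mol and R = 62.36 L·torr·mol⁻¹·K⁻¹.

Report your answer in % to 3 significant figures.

P(H2) = 764 − 40.2 = 723.8 torr
n(H2) = PV/RT = (723.8 × 0.3250) / (62.36 × 307.35) = 0.01227 mol
n(Ca) = (1/1) × 0.01227 = 0.01227 mol
m(Ca) = 0.01227 × 40.08 = 0.4918 g
%Ca = 0.4918 / 0.547 × 100 = 89.91%

89.9 %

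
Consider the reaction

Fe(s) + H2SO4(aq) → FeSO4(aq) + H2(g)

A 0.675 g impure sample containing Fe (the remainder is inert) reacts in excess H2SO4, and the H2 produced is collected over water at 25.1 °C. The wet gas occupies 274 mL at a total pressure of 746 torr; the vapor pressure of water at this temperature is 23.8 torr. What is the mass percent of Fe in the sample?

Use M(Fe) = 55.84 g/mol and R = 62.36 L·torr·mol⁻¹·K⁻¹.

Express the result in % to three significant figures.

P(H2) = 746 − 23.8 = 722.2 torr
n(H2) = PV/RT = (722.2 × 0.2740) / (62.36 × 298.25) = 0.01064 mol
n(Fe) = (1/1) × 0.01064 = 0.01064 mol
m(Fe) = 0.01064 × 55.84 = 0.5941 g
%Fe = 0.5941 / 0.675 × 100 = 88.01%

88.0 %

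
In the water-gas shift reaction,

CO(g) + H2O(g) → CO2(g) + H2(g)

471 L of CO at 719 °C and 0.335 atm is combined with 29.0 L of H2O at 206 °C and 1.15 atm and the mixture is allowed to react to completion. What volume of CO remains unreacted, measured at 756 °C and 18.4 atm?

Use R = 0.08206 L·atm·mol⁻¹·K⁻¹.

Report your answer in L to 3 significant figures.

5.00 L

n(CO) = PV/RT = (0.335 × 471) / (0.08206 × 992.15) = 1.938 mol
n(H2O) = PV/RT = (1.15 × 29.0) / (0.08206 × 479.15) = 0.8482 mol
For 1.938 mol CO, stoichiometry requires (1/1) × 1.938 = 1.938 mol H2O; 0.8482 mol is available, so H2O is limiting.
n(CO) consumed = (1/1) × 0.8482 = 0.8482 mol; remaining = 1.938 − 0.8482 = 1.090 mol
V(CO) = nRT/P = 1.090 × 0.08206 × 1029.15 / 18.4 = 5.003 L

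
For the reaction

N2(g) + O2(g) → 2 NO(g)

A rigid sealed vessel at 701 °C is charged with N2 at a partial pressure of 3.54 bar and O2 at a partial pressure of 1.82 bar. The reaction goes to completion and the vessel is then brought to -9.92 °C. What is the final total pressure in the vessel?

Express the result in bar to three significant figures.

1.45 bar

Because the vessel is rigid and T is held at 701 °C, work the stoichiometry in partial pressures (P_i = n_iRT/V).
P(O2) required for 3.54 bar of N2 = (1/1) × 3.54 = 3.540 bar; available 1.82 bar, so O2 is limiting.
P(N2) remaining = 3.54 − (1/1) × 1.82 = 1.720 bar
P(gaseous products) = (2)/1 × 1.82 = 3.640 bar
P_total at 701 °C = 1.720 + 3.640 = 5.360 bar
Scaling to -9.92 °C: P = 5.360 × 263.23/974.15 = 1.448 bar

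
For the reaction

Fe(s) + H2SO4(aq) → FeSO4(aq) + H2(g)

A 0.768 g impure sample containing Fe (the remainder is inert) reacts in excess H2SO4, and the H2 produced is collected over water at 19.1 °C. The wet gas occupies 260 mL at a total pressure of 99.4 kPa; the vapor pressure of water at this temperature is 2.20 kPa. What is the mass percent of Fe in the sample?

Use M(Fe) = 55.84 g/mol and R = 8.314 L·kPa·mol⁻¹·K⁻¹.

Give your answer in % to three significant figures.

P(H2) = 99.4 − 2.20 = 97.20 kPa
n(H2) = PV/RT = (97.20 × 0.2600) / (8.314 × 292.25) = 0.01040 mol
n(Fe) = (1/1) × 0.01040 = 0.01040 mol
m(Fe) = 0.01040 × 55.84 = 0.5807 g
%Fe = 0.5807 / 0.768 × 100 = 75.61%

75.6 %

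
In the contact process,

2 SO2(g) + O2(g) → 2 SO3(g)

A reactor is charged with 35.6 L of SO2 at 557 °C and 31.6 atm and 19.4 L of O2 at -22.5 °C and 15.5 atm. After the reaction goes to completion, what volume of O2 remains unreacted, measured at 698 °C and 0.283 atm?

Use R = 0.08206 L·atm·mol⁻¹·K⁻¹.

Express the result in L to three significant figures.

n(SO2) = PV/RT = (31.6 × 35.6) / (0.08206 × 830.15) = 16.51 mol
n(O2) = PV/RT = (15.5 × 19.4) / (0.08206 × 250.65) = 14.62 mol
For 16.51 mol SO2, stoichiometry requires (1/2) × 16.51 = 8.255 mol O2; 14.62 mol is available, so SO2 is limiting.
n(O2) consumed = (1/2) × 16.51 = 8.255 mol; remaining = 14.62 − 8.255 = 6.365 mol
V(O2) = nRT/P = 6.365 × 0.08206 × 971.15 / 0.283 = 1792 L

1790 L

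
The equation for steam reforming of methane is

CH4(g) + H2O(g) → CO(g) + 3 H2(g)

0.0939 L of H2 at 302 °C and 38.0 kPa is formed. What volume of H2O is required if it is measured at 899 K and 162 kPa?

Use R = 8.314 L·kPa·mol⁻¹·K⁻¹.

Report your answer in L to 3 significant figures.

0.0115 L

n(H2) = PV/RT = (38.0 × 0.0939) / (8.314 × 575.15) = 0.0007462 mol
n(H2O) = (1/3) × 0.0007462 = 0.0002487 mol
V = nRT/P = 0.0002487 × 8.314 × 899 / 162 = 0.01147 L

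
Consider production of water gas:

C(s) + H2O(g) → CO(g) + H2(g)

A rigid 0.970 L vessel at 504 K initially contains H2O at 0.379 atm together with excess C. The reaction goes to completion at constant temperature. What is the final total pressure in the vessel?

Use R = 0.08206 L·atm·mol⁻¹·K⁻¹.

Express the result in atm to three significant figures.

0.758 atm

Rigid vessel, constant T ⇒ P scales with total gas moles (1 → 2).
P_final = (2/1) × 0.379 = 0.7580 atm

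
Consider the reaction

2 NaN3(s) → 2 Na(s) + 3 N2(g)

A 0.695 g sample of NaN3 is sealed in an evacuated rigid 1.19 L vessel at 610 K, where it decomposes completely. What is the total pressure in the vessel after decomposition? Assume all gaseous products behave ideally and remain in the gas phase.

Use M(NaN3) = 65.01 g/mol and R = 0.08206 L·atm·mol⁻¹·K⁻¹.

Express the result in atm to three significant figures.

0.675 atm

n(NaN3) = 0.695 / 65.01 = 0.01069 mol
n(gas produced) = (3/2) × 0.01069 = 0.01604 mol
P = nRT/V = 0.01604 × 0.08206 × 610 / 1.19 = 0.6747 atm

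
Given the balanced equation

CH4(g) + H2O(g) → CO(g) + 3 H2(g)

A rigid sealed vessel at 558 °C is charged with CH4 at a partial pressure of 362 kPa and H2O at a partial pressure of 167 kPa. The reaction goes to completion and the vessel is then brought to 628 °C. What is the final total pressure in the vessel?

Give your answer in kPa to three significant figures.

936 kPa

With V and T fixed, P_i ∝ n_i, so the mole ratios apply directly to partial pressures at 558 °C.
P(H2O) required for 362 kPa of CH4 = (1/1) × 362 = 362.0 kPa; available 167 kPa, so H2O is limiting.
P(CH4) remaining = 362 − (1/1) × 167 = 195.0 kPa
P(gaseous products) = (1+3)/1 × 167 = 668.0 kPa
P_total at 558 °C = 195.0 + 668.0 = 863.0 kPa
Scaling to 628 °C: P = 863.0 × 901.15/831.15 = 935.7 kPa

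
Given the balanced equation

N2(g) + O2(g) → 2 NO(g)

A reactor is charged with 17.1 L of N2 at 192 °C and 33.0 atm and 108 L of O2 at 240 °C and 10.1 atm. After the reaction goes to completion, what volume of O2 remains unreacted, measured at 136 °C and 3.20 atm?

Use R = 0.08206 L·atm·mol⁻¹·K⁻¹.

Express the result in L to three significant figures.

n(N2) = PV/RT = (33.0 × 17.1) / (0.08206 × 465.15) = 14.78 mol
n(O2) = PV/RT = (10.1 × 108) / (0.08206 × 513.15) = 25.90 mol
For 14.78 mol N2, stoichiometry requires (1/1) × 14.78 = 14.78 mol O2; 25.90 mol is available, so N2 is limiting.
n(O2) consumed = (1/1) × 14.78 = 14.78 mol; remaining = 25.90 − 14.78 = 11.12 mol
V(O2) = nRT/P = 11.12 × 0.08206 × 409.15 / 3.20 = 116.7 L

117 L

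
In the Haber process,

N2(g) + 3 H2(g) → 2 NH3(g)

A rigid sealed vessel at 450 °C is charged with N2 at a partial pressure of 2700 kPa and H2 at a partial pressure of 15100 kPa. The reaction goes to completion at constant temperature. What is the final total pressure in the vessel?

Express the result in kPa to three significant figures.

12400 kPa

At constant V, partial pressures at 450 °C are proportional to moles, so apply stoichiometry directly to pressures.
P(H2) required for 2700 kPa of N2 = (3/1) × 2700 = 8100 kPa; available 15100 kPa, so N2 is limiting.
P(H2) remaining = 15100 − (3/1) × 2700 = 7000 kPa
P(gaseous products) = (2)/1 × 2700 = 5400 kPa
P_total at 450 °C = 7000 + 5400 = 12400 kPa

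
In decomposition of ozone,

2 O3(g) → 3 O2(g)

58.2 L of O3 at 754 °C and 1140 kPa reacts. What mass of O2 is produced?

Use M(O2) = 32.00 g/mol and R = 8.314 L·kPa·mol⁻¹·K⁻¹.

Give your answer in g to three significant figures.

n(O3) = PV/RT = (1140 × 58.2) / (8.314 × 1027.15) = 7.769 mol
n(O2) = (3/2) × 7.769 = 11.65 mol
m(O2) = 11.65 × 32.00 = 372.8 g

373 g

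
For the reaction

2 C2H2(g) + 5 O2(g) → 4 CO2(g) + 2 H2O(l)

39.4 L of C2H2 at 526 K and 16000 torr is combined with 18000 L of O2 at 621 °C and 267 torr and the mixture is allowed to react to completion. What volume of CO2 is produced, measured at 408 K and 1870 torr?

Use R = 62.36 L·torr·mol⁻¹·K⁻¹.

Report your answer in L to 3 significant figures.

n(C2H2) = PV/RT = (16000 × 39.4) / (62.36 × 526) = 19.22 mol
n(O2) = PV/RT = (267 × 18000) / (62.36 × 894.15) = 86.19 mol
For 19.22 mol C2H2, stoichiometry requires (5/2) × 19.22 = 48.05 mol O2; 86.19 mol is available, so C2H2 is limiting.
n(CO2) = (4/2) × 19.22 = 38.44 mol
V(CO2) = nRT/P = 38.44 × 62.36 × 408 / 1870 = 523.0 L

523 L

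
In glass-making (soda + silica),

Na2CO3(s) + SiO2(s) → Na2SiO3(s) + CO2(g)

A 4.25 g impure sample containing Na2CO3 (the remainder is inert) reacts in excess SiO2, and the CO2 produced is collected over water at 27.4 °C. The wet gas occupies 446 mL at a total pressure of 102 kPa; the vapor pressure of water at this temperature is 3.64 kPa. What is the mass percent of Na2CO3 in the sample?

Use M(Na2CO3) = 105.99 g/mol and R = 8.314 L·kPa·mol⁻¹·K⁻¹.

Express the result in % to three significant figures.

P(CO2) = 102 − 3.64 = 98.36 kPa
n(CO2) = PV/RT = (98.36 × 0.4460) / (8.314 × 300.55) = 0.01756 mol
n(Na2CO3) = (1/1) × 0.01756 = 0.01756 mol
m(Na2CO3) = 0.01756 × 105.99 = 1.861 g
%Na2CO3 = 1.861 / 4.25 × 100 = 43.79%

43.8 %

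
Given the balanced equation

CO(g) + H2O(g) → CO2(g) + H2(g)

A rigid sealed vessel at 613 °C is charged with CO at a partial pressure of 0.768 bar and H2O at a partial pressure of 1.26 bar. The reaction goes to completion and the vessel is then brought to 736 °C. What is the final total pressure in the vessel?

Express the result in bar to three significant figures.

Because the vessel is rigid and T is held at 613 °C, work the stoichiometry in partial pressures (P_i = n_iRT/V).
P(H2O) required for 0.768 bar of CO = (1/1) × 0.768 = 0.7680 bar; available 1.26 bar, so CO is limiting.
P(H2O) remaining = 1.26 − (1/1) × 0.768 = 0.4920 bar
P(gaseous products) = (1+1)/1 × 0.768 = 1.536 bar
P_total at 613 °C = 0.4920 + 1.536 = 2.028 bar
Scaling to 736 °C: P = 2.028 × 1009.15/886.15 = 2.309 bar

2.31 bar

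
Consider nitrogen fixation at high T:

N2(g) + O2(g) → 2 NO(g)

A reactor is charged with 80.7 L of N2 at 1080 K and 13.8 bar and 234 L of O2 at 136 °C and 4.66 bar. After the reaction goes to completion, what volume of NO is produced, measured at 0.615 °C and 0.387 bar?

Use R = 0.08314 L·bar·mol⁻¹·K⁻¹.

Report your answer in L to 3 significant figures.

n(N2) = PV/RT = (13.8 × 80.7) / (0.08314 × 1080) = 12.40 mol
n(O2) = PV/RT = (4.66 × 234) / (0.08314 × 409.15) = 32.06 mol
For 12.40 mol N2, stoichiometry requires (1/1) × 12.40 = 12.40 mol O2; 32.06 mol is available, so N2 is limiting.
n(NO) = (2/1) × 12.40 = 24.80 mol
V(NO) = nRT/P = 24.80 × 0.08314 × 273.765 / 0.387 = 1459 L

1460 L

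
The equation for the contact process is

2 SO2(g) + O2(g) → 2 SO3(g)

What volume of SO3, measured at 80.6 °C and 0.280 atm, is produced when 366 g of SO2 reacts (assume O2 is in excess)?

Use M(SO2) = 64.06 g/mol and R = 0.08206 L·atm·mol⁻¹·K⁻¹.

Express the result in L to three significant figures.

n(SO2) = 366.0 / 64.06 = 5.713 mol
n(SO3) = (2/2) × 5.713 = 5.713 mol
V = nRT/P = 5.713 × 0.08206 × 353.75 / 0.280 = 592.3 L

592 L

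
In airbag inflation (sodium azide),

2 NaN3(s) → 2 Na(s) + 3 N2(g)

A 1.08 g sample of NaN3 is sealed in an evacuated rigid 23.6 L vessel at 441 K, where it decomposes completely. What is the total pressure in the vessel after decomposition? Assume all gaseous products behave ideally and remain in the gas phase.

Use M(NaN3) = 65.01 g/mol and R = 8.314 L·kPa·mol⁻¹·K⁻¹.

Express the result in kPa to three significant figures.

n(NaN3) = 1.08 / 65.01 = 0.01661 mol
n(gas produced) = (3/2) × 0.01661 = 0.02491 mol
P = nRT/V = 0.02491 × 8.314 × 441 / 23.6 = 3.870 kPa

3.87 kPa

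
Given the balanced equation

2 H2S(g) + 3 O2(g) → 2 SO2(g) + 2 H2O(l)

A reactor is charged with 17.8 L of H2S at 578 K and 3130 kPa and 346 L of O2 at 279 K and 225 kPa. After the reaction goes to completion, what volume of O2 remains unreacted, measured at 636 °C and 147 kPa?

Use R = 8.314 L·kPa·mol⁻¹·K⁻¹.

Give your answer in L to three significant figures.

832 L

n(H2S) = PV/RT = (3130 × 17.8) / (8.314 × 578) = 11.59 mol
n(O2) = PV/RT = (225 × 346) / (8.314 × 279) = 33.56 mol
For 11.59 mol H2S, stoichiometry requires (3/2) × 11.59 = 17.38 mol O2; 33.56 mol is available, so H2S is limiting.
n(O2) consumed = (3/2) × 11.59 = 17.38 mol; remaining = 33.56 − 17.38 = 16.18 mol
V(O2) = nRT/P = 16.18 × 8.314 × 909.15 / 147 = 832.0 L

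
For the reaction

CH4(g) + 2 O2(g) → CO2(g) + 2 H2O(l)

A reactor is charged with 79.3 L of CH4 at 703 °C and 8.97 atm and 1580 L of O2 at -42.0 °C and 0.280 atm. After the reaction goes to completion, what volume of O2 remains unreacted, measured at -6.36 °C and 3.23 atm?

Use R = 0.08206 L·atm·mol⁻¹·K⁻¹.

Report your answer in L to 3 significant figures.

37.7 L

n(CH4) = PV/RT = (8.97 × 79.3) / (0.08206 × 976.15) = 8.880 mol
n(O2) = PV/RT = (0.280 × 1580) / (0.08206 × 231.15) = 23.32 mol
For 8.880 mol CH4, stoichiometry requires (2/1) × 8.880 = 17.76 mol O2; 23.32 mol is available, so CH4 is limiting.
n(O2) consumed = (2/1) × 8.880 = 17.76 mol; remaining = 23.32 − 17.76 = 5.560 mol
V(O2) = nRT/P = 5.560 × 0.08206 × 266.79 / 3.23 = 37.69 L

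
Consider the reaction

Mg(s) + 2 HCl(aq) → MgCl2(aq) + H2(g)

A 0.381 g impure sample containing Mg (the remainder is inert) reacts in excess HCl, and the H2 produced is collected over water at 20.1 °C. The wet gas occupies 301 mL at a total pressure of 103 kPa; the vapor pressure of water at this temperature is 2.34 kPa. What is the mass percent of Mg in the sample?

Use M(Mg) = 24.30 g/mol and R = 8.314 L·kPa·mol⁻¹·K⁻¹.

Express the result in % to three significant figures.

79.3 %

P(H2) = 103 − 2.34 = 100.7 kPa
n(H2) = PV/RT = (100.7 × 0.3010) / (8.314 × 293.25) = 0.01243 mol
n(Mg) = (1/1) × 0.01243 = 0.01243 mol
m(Mg) = 0.01243 × 24.30 = 0.3020 g
%Mg = 0.3020 / 0.381 × 100 = 79.27%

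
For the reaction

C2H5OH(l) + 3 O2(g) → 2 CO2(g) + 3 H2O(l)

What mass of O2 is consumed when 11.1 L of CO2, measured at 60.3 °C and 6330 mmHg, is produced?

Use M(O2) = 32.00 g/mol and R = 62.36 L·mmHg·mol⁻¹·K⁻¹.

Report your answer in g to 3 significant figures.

162 g

n(CO2) = PV/RT = (6330 × 11.1) / (62.36 × 333.45) = 3.379 mol
n(O2) = (3/2) × 3.379 = 5.069 mol
m(O2) = 5.069 × 32.00 = 162.2 g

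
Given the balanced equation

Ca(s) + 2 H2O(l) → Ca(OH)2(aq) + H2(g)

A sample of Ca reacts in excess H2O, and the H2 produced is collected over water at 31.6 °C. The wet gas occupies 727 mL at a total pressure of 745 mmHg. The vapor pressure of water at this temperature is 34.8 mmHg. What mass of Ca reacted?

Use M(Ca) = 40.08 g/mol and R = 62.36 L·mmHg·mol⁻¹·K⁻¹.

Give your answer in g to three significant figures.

P(H2) = 745 − 34.8 = 710.2 mmHg
n(H2) = PV/RT = (710.2 × 0.7270) / (62.36 × 304.75) = 0.02717 mol
n(Ca) = (1/1) × 0.02717 = 0.02717 mol
m(Ca) = 0.02717 × 40.08 = 1.089 g

1.09 g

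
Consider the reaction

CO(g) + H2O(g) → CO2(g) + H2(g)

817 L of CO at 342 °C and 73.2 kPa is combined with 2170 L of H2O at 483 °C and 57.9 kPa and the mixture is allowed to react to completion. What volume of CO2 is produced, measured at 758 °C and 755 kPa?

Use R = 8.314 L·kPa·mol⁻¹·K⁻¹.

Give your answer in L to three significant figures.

n(CO) = PV/RT = (73.2 × 817) / (8.314 × 615.15) = 11.69 mol
n(H2O) = PV/RT = (57.9 × 2170) / (8.314 × 756.15) = 19.99 mol
For 11.69 mol CO, stoichiometry requires (1/1) × 11.69 = 11.69 mol H2O; 19.99 mol is available, so CO is limiting.
n(CO2) = (1/1) × 11.69 = 11.69 mol
V(CO2) = nRT/P = 11.69 × 8.314 × 1031.15 / 755 = 132.7 L

133 L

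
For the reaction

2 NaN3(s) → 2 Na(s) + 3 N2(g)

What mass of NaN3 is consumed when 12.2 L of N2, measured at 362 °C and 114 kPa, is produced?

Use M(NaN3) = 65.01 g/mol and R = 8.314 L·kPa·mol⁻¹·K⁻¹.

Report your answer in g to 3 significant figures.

n(N2) = PV/RT = (114 × 12.2) / (8.314 × 635.15) = 0.2634 mol
n(NaN3) = (2/3) × 0.2634 = 0.1756 mol
m(NaN3) = 0.1756 × 65.01 = 11.42 g

11.4 g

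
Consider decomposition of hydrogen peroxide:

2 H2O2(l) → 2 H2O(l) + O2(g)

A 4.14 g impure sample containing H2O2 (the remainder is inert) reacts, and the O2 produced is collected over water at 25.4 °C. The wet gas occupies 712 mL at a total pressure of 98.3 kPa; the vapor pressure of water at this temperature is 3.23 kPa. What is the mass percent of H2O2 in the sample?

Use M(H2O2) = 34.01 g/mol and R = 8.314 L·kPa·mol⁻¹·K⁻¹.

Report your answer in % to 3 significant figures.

44.8 %

P(O2) = 98.3 − 3.23 = 95.07 kPa
n(O2) = PV/RT = (95.07 × 0.7120) / (8.314 × 298.55) = 0.02727 mol
n(H2O2) = (2/1) × 0.02727 = 0.05454 mol
m(H2O2) = 0.05454 × 34.01 = 1.855 g
%H2O2 = 1.855 / 4.14 × 100 = 44.81%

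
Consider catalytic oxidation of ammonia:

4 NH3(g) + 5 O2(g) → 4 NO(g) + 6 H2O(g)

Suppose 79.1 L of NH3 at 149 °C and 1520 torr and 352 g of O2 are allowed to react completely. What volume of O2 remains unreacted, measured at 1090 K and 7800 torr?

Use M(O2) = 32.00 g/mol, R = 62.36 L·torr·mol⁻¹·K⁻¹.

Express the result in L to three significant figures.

46.1 L

n(NH3) = PV/RT = (1520 × 79.1) / (62.36 × 422.15) = 4.567 mol
n(O2) = 352 / 32.00 = 11.00 mol
For 4.567 mol NH3, stoichiometry requires (5/4) × 4.567 = 5.709 mol O2; 11.00 mol is available, so NH3 is limiting.
n(O2) consumed = (5/4) × 4.567 = 5.709 mol; remaining = 11.00 − 5.709 = 5.291 mol
V(O2) = nRT/P = 5.291 × 62.36 × 1090 / 7800 = 46.11 L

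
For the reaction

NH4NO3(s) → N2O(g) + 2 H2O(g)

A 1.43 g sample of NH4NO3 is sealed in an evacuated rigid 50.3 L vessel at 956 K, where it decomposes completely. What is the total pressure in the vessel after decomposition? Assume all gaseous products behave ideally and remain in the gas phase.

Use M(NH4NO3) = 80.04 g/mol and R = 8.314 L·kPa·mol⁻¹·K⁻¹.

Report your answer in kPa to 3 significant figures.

n(NH4NO3) = 1.43 / 80.04 = 0.01787 mol
n(gas produced) = (3/1) × 0.01787 = 0.05361 mol
P = nRT/V = 0.05361 × 8.314 × 956 / 50.3 = 8.471 kPa

8.47 kPa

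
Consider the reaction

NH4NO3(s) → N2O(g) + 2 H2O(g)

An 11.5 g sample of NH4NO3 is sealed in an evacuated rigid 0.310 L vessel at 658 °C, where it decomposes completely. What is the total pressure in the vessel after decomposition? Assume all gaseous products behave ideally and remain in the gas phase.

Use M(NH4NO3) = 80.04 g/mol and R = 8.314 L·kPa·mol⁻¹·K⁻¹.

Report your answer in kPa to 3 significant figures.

n(NH4NO3) = 11.5 / 80.04 = 0.1437 mol
n(gas produced) = (3/1) × 0.1437 = 0.4311 mol
P = nRT/V = 0.4311 × 8.314 × 931.15 / 0.310 = 10770 kPa

10800 kPa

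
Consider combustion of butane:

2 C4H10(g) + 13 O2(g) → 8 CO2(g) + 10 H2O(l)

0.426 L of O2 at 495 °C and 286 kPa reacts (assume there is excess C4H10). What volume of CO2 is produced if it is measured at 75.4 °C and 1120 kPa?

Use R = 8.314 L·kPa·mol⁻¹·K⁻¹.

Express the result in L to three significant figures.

n(O2) = PV/RT = (286 × 0.426) / (8.314 × 768.15) = 0.01908 mol
n(CO2) = (8/13) × 0.01908 = 0.01174 mol
V = nRT/P = 0.01174 × 8.314 × 348.55 / 1120 = 0.03038 L

0.0304 L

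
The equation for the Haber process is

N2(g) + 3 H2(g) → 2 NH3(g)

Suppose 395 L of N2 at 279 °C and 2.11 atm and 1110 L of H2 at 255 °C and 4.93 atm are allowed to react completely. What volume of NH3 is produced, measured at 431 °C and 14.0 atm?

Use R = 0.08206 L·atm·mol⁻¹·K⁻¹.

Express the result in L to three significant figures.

152 L

n(N2) = PV/RT = (2.11 × 395) / (0.08206 × 552.15) = 18.39 mol
n(H2) = PV/RT = (4.93 × 1110) / (0.08206 × 528.15) = 126.3 mol
For 18.39 mol N2, stoichiometry requires (3/1) × 18.39 = 55.17 mol H2; 126.3 mol is available, so N2 is limiting.
n(NH3) = (2/1) × 18.39 = 36.78 mol
V(NH3) = nRT/P = 36.78 × 0.08206 × 704.15 / 14.0 = 151.8 L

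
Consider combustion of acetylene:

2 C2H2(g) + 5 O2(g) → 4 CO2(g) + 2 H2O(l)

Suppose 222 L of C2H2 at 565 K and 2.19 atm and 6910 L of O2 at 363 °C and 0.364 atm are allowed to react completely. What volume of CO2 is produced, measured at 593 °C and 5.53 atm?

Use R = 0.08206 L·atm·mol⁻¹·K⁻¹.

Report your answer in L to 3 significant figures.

270 L

n(C2H2) = PV/RT = (2.19 × 222) / (0.08206 × 565) = 10.49 mol
n(O2) = PV/RT = (0.364 × 6910) / (0.08206 × 636.15) = 48.18 mol
For 10.49 mol C2H2, stoichiometry requires (5/2) × 10.49 = 26.23 mol O2; 48.18 mol is available, so C2H2 is limiting.
n(CO2) = (4/2) × 10.49 = 20.98 mol
V(CO2) = nRT/P = 20.98 × 0.08206 × 866.15 / 5.53 = 269.7 L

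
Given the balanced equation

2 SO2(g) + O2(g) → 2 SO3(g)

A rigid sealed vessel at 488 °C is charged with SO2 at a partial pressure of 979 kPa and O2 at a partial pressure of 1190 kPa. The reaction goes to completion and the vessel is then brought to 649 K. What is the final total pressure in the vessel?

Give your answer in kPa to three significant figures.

1430 kPa

Because the vessel is rigid and T is held at 488 °C, work the stoichiometry in partial pressures (P_i = n_iRT/V).
P(O2) required for 979 kPa of SO2 = (1/2) × 979 = 489.5 kPa; available 1190 kPa, so SO2 is limiting.
P(O2) remaining = 1190 − (1/2) × 979 = 700.5 kPa
P(gaseous products) = (2)/2 × 979 = 979.0 kPa
P_total at 488 °C = 700.5 + 979.0 = 1680 kPa
Scaling to 649 K: P = 1680 × 649/761.15 = 1432 kPa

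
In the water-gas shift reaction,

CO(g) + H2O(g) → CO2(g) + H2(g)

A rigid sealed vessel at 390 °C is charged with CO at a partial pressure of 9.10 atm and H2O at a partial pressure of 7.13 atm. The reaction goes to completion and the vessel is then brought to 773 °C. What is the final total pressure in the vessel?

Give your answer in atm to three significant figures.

Because the vessel is rigid and T is held at 390 °C, work the stoichiometry in partial pressures (P_i = n_iRT/V).
P(H2O) required for 9.10 atm of CO = (1/1) × 9.10 = 9.100 atm; available 7.13 atm, so H2O is limiting.
P(CO) remaining = 9.10 − (1/1) × 7.13 = 1.970 atm
P(gaseous products) = (1+1)/1 × 7.13 = 14.26 atm
P_total at 390 °C = 1.970 + 14.26 = 16.23 atm
Scaling to 773 °C: P = 16.23 × 1046.15/663.15 = 25.60 atm

25.6 atm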